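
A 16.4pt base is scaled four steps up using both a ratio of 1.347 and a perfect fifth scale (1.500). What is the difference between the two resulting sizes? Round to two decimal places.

At 1.347: 16.4 × 1.347⁴ = 53.9901pt
Perfect fifth: 16.4 × 1.500⁴ = 83.0250pt
Difference: 83.0250 − 53.9901 = 29.0349pt

29.03pt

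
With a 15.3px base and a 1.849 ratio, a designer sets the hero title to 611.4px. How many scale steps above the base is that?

6

1.849ⁿ = 611.4 / 15.3 = 39.9608
n = ln(39.9608) / ln(1.849) = 3.6879 / 0.6146 ≈ 6.00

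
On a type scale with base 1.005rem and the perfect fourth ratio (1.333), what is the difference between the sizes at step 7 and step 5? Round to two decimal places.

Step 5: 1.005 × 1.333⁵ = 4.2298rem
Step 7: 1.005 × 1.333⁷ = 7.5158rem
Difference: 7.5158 − 4.2298 = 3.2860rem

3.29rem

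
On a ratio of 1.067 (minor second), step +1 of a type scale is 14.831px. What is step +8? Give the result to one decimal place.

14.831 × 1.067⁷ = 14.831 × 1.57453 ≈ 23.352

23.4px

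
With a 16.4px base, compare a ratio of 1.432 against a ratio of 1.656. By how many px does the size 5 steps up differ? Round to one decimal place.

105.5px

At 1.432: 16.4 × 1.432⁵ = 98.755px
At 1.656: 16.4 × 1.656⁵ = 204.242px
Difference: 204.242 − 98.755 = 105.487px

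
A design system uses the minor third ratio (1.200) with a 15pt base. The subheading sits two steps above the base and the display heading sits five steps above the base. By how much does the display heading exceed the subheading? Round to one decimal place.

15.7pt

Step 2: 15.0 × 1.200² = 21.600pt
Step 5: 15.0 × 1.200⁵ = 37.325pt
Difference: 37.325 − 21.600 = 15.725pt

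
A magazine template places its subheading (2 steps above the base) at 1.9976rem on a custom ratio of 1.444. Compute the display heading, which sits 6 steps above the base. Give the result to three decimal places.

The gap is 6 − (2) = 4 steps, so the factor is 1.444^4.
1.9976 × 1.444⁴ = 1.9976 × 4.34779 ≈ 8.685

8.685rem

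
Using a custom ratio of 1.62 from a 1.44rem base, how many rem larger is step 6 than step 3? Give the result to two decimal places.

19.91rem

Step 3: 1.44 × 1.62³ = 6.1222rem
Step 6: 1.44 × 1.62⁶ = 26.0287rem
Difference: 26.0287 − 6.1222 = 19.9065rem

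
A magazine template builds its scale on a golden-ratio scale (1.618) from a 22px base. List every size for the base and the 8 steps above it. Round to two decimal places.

Step 0: 22px
Step 1: 22.0 × 1.618 = 35.60
Step 2: 22.0 × 1.618² = 57.59
Step 3: 22.0 × 1.618³ = 93.19
Step 4: 22.0 × 1.618⁴ = 150.78
Step 5: 22.0 × 1.618⁵ = 243.96
Step 6: 22.0 × 1.618⁶ = 394.72
Step 7: 22.0 × 1.618⁷ = 638.66
Step 8: 22.0 × 1.618⁸ = 1033.36

22.00px, 35.60px, 57.59px, 93.19px, 150.78px, 243.96px, 394.72px, 638.66px, 1033.36px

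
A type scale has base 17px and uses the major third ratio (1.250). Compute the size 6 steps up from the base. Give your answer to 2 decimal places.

64.85px

A modular type scale is a geometric sequence: sizeₙ = base × rⁿ.
17.0 × 1.250⁶ = 17.0 × 3.81470 ≈ 64.85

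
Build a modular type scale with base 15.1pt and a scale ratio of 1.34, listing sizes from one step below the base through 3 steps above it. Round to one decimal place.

11.3pt, 15.1pt, 20.2pt, 27.1pt, 36.3pt

Step -1: 15.1 ÷ 1.34 = 11.3
Step 0: 15.1pt
Step 1: 15.1 × 1.34 = 20.2
Step 2: 15.1 × 1.34² = 27.1
Step 3: 15.1 × 1.34³ = 36.3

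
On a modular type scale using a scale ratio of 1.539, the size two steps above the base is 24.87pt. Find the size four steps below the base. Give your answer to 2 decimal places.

1.87pt

Moving from step +2 to step -4 is 6 steps down, so divide by r⁶.
24.87 ÷ 1.539⁶ = 24.87 ÷ 13.28715 ≈ 1.872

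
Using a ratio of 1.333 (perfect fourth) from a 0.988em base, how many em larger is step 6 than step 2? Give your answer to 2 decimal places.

3.79em

Step 2: 0.988 × 1.333² = 1.7556em
Step 6: 0.988 × 1.333⁶ = 5.5429em
Difference: 5.5429 − 1.7556 = 3.7873em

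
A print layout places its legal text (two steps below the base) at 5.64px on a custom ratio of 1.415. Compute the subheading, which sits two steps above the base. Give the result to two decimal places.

22.61px

The gap is 2 − (-2) = 4 steps, so the factor is 1.415^4.
5.64 × 1.415⁴ = 5.64 × 4.00890 ≈ 22.610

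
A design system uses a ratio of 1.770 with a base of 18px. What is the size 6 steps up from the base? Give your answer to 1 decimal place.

553.5px

A modular type scale is a geometric sequence: sizeₙ = base × rⁿ.
18.0 × 1.770⁶ = 18.0 × 30.74961 ≈ 553.49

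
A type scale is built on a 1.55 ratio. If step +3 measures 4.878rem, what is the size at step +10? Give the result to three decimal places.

104.849rem

4.878 × 1.55⁷ = 4.878 × 21.49423 ≈ 104.849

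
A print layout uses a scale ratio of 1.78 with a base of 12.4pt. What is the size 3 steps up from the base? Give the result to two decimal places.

69.93pt

Every step multiplies by the scale ratio.
12.4 × 1.78³ = 12.4 × 5.63975 ≈ 69.93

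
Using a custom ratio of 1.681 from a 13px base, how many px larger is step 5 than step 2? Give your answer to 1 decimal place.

137.8px

Step 2: 13.0 × 1.681² = 36.735px
Step 5: 13.0 × 1.681⁵ = 174.495px
Difference: 174.495 − 36.735 = 137.760px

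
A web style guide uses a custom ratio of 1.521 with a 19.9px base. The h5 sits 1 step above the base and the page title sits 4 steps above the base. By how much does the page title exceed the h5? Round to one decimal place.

76.2px

Step 1: 19.9 × 1.521 = 30.268px
Step 4: 19.9 × 1.521⁴ = 106.505px
Difference: 106.505 − 30.268 = 76.237px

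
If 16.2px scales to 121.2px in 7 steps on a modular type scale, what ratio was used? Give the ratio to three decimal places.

1.333

The ratio satisfies 16.2 × r⁷ = 121.2, so r = (121.2 / 16.2)^(1/7).
r = 7.4815^(1/7) ≈ 1.3331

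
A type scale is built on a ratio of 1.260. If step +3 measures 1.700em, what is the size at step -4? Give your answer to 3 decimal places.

1.700 ÷ 1.260⁷ = 1.700 ÷ 5.04190 ≈ 0.337

0.337em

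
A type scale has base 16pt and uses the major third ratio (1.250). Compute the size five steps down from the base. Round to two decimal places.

5.24pt

Every step multiplies by the scale ratio.
16.0 ÷ 1.250⁵ = 16.0 ÷ 3.05176 ≈ 5.24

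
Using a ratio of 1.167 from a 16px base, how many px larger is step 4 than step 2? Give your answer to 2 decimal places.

Step 2: 16.0 × 1.167² = 21.7902px
Step 4: 16.0 × 1.167⁴ = 29.6759px
Difference: 29.6759 − 21.7902 = 7.8857px

7.89px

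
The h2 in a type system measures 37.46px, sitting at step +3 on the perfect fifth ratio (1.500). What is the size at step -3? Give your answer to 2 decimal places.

3.29px

Moving from step +3 to step -3 is 6 steps down, so divide by r⁶.
37.46 ÷ 1.500⁶ = 37.46 ÷ 11.39062 ≈ 3.289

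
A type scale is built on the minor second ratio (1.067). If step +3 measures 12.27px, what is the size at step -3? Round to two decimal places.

12.27 ÷ 1.067⁶ = 12.27 ÷ 1.47566 ≈ 8.315

8.31px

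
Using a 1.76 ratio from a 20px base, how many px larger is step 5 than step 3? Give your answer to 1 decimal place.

228.7px

Step 3: 20.0 × 1.76³ = 109.036px
Step 5: 20.0 × 1.76⁵ = 337.748px
Difference: 337.748 − 109.036 = 228.712px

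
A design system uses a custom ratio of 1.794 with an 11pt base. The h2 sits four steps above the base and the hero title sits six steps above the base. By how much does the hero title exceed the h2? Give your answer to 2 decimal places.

Step 4: 11.0 × 1.794⁴ = 113.9416pt
Step 6: 11.0 × 1.794⁶ = 366.7139pt
Difference: 366.7139 − 113.9416 = 252.7723pt

252.77pt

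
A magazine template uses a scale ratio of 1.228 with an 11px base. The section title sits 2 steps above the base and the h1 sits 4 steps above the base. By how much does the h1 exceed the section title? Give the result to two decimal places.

Step 2: 11.0 × 1.228² = 16.5878px
Step 4: 11.0 × 1.228⁴ = 25.0142px
Difference: 25.0142 − 16.5878 = 8.4264px

8.43px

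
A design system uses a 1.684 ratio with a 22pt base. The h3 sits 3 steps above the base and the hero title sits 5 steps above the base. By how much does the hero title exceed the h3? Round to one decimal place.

192.9pt

Step 3: 22.0 × 1.684³ = 105.063pt
Step 5: 22.0 × 1.684⁵ = 297.943pt
Difference: 297.943 − 105.063 = 192.880pt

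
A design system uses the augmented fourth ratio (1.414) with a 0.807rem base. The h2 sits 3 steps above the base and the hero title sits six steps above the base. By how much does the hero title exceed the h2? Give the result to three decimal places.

Step 3: 0.807 × 1.414³ = 2.28151rem
Step 6: 0.807 × 1.414⁶ = 6.45015rem
Difference: 6.45015 − 2.28151 = 4.16864rem

4.169rem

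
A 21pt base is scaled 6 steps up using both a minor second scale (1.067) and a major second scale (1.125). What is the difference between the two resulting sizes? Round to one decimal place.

Minor second: 21.0 × 1.067⁶ = 30.989pt
Major second: 21.0 × 1.125⁶ = 42.573pt
Difference: 42.573 − 30.989 = 11.584pt

11.6pt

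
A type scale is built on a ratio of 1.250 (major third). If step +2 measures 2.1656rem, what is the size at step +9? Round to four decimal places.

10.3264rem

2.1656 × 1.250⁷ = 2.1656 × 4.76837 ≈ 10.3264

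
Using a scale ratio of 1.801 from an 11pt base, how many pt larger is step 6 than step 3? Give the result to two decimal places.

Step 3: 11.0 × 1.801³ = 64.2590pt
Step 6: 11.0 × 1.801⁶ = 375.3833pt
Difference: 375.3833 − 64.2590 = 311.1243pt

311.12pt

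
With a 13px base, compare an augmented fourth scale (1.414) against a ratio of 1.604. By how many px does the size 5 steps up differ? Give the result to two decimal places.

64.54px

Augmented fourth: 13.0 × 1.414⁵ = 73.4836px
At 1.604: 13.0 × 1.604⁵ = 138.0274px
Difference: 138.0274 − 73.4836 = 64.5438px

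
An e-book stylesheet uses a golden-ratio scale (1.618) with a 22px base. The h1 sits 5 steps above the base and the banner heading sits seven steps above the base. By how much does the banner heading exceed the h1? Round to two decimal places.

Step 5: 22.0 × 1.618⁵ = 243.9581px
Step 7: 22.0 × 1.618⁷ = 638.6638px
Difference: 638.6638 − 243.9581 = 394.7057px

394.71px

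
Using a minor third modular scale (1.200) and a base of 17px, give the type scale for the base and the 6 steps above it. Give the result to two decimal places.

17.00px, 20.40px, 24.48px, 29.38px, 35.25px, 42.30px, 50.76px

Step 0: 17px
Step 1: 17.0 × 1.200 = 20.40
Step 2: 17.0 × 1.200² = 24.48
Step 3: 17.0 × 1.200³ = 29.38
Step 4: 17.0 × 1.200⁴ = 35.25
Step 5: 17.0 × 1.200⁵ = 42.30
Step 6: 17.0 × 1.200⁶ = 50.76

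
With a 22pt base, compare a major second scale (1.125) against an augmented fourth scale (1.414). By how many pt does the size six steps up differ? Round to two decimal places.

131.24pt

Major second: 22.0 × 1.125⁶ = 44.6003pt
Augmented fourth: 22.0 × 1.414⁶ = 175.8406pt
Difference: 175.8406 − 44.6003 = 131.2403pt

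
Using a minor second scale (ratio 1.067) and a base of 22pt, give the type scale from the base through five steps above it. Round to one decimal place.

22.0pt, 23.5pt, 25.0pt, 26.7pt, 28.5pt, 30.4pt

Step 0: 22pt
Step 1: 22.0 × 1.067 = 23.5
Step 2: 22.0 × 1.067² = 25.0
Step 3: 22.0 × 1.067³ = 26.7
Step 4: 22.0 × 1.067⁴ = 28.5
Step 5: 22.0 × 1.067⁵ = 30.4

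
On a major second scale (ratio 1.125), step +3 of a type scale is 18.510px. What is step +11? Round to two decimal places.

47.49px

The gap is 11 − (3) = 8 steps, so the factor is 1.125^8.
18.510 × 1.125⁸ = 18.510 × 2.56578 ≈ 47.493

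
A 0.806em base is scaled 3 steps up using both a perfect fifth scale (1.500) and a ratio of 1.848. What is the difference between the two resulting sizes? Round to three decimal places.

Perfect fifth: 0.806 × 1.500³ = 2.72025em
At 1.848: 0.806 × 1.848³ = 5.08676em
Difference: 5.08676 − 2.72025 = 2.36651em

2.367em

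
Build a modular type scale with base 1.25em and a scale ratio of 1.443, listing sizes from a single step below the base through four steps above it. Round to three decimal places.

0.866em, 1.250em, 1.804em, 2.603em, 3.756em, 5.420em

Step -1: 1.25 ÷ 1.443 = 0.866
Step 0: 1.25em
Step 1: 1.25 × 1.443 = 1.804
Step 2: 1.25 × 1.443² = 2.603
Step 3: 1.25 × 1.443³ = 3.756
Step 4: 1.25 × 1.443⁴ = 5.420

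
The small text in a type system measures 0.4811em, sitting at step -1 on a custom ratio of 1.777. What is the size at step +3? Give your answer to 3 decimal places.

4.797em

The gap is 3 − (-1) = 4 steps, so the factor is 1.777^4.
0.4811 × 1.777⁴ = 0.4811 × 9.97125 ≈ 4.797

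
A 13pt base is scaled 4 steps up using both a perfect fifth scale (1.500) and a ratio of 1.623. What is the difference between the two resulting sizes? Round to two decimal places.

24.39pt

Perfect fifth: 13.0 × 1.500⁴ = 65.8125pt
At 1.623: 13.0 × 1.623⁴ = 90.2023pt
Difference: 90.2023 − 65.8125 = 24.3898pt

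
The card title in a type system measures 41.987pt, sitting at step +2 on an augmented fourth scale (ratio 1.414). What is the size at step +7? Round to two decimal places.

237.34pt

41.987 × 1.414⁵ = 41.987 × 5.65258 ≈ 237.335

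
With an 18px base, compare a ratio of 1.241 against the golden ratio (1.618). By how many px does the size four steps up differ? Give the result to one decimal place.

At 1.241: 18.0 × 1.241⁴ = 42.693px
Golden ratio: 18.0 × 1.618⁴ = 123.363px
Difference: 123.363 − 42.693 = 80.670px

80.7px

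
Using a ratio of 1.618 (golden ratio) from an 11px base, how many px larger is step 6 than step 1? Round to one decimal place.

179.6px

Step 1: 11.0 × 1.618 = 17.798px
Step 6: 11.0 × 1.618⁶ = 197.362px
Difference: 197.362 − 17.798 = 179.564px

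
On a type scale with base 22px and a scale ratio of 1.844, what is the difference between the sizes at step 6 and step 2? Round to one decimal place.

790.1px

Step 2: 22.0 × 1.844² = 74.807px
Step 6: 22.0 × 1.844⁶ = 864.944px
Difference: 864.944 − 74.807 = 790.137px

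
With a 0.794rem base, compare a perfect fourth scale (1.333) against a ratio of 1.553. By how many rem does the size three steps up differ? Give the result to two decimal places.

1.09rem

Perfect fourth: 0.794 × 1.333³ = 1.8807rem
At 1.553: 0.794 × 1.553³ = 2.9740rem
Difference: 2.9740 − 1.8807 = 1.0933rem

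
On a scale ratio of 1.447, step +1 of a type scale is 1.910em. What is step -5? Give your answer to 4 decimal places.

1.910 ÷ 1.447⁶ = 1.910 ÷ 9.17933 ≈ 0.2081

0.2081em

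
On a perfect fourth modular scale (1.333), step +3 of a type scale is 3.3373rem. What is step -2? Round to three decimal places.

3.3373 ÷ 1.333⁵ = 3.3373 ÷ 4.20873 ≈ 0.793

0.793rem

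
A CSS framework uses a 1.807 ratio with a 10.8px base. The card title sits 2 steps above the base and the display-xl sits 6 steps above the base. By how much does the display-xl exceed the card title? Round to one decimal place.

Step 2: 10.8 × 1.807² = 35.265px
Step 6: 10.8 × 1.807⁶ = 375.987px
Difference: 375.987 − 35.265 = 340.722px

340.7px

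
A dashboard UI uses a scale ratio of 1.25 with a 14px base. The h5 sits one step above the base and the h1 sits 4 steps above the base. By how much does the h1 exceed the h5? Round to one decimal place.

Step 1: 14.0 × 1.25 = 17.500px
Step 4: 14.0 × 1.25⁴ = 34.180px
Difference: 34.180 − 17.500 = 16.680px

16.7px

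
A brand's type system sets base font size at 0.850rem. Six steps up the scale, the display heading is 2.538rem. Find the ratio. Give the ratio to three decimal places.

r⁶ = 2.538 / 0.850, so r = (2.538/0.850)^(1/6).
r = 2.9859^(1/6) ≈ 1.2000

1.200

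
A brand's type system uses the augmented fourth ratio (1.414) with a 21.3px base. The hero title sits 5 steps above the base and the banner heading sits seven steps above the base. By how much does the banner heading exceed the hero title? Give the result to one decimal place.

120.3px

Step 5: 21.3 × 1.414⁵ = 120.400px
Step 7: 21.3 × 1.414⁷ = 240.727px
Difference: 240.727 − 120.400 = 120.327px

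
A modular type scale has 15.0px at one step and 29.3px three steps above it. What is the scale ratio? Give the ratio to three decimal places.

1.250

The ratio satisfies 15.0 × r³ = 29.3, so r = (29.3 / 15.0)^(1/3).
r = 1.9533^(1/3) ≈ 1.2500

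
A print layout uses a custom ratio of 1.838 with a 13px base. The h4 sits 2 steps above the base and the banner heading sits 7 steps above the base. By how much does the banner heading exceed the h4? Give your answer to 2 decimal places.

Step 2: 13.0 × 1.838² = 43.9172px
Step 7: 13.0 × 1.838⁷ = 921.2169px
Difference: 921.2169 − 43.9172 = 877.2997px

877.30px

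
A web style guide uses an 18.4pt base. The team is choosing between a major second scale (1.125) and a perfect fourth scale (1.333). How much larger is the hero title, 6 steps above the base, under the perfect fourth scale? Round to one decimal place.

Major second: 18.4 × 1.125⁶ = 37.302pt
Perfect fourth: 18.4 × 1.333⁶ = 103.228pt
Difference: 103.228 − 37.302 = 65.926pt

65.9pt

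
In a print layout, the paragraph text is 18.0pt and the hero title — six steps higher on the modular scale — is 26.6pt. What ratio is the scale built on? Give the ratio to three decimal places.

1.067

The ratio satisfies 18.0 × r⁶ = 26.6, so r = (26.6 / 18.0)^(1/6).
r = 1.4778^(1/6) ≈ 1.0673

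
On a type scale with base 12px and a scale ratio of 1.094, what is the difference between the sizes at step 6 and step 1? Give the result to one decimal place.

Step 1: 12.0 × 1.094 = 13.128px
Step 6: 12.0 × 1.094⁶ = 20.572px
Difference: 20.572 − 13.128 = 7.444px

7.4px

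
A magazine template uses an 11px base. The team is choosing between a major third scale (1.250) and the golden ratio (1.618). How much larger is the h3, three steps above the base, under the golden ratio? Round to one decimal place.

25.1px

Major third: 11.0 × 1.250³ = 21.484px
Golden ratio: 11.0 × 1.618³ = 46.594px
Difference: 46.594 − 21.484 = 25.110px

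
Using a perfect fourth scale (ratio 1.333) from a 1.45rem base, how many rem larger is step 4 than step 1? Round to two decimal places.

Step 1: 1.45 × 1.333 = 1.9328rem
Step 4: 1.45 × 1.333⁴ = 4.5781rem
Difference: 4.5781 − 1.9328 = 2.6453rem

2.65rem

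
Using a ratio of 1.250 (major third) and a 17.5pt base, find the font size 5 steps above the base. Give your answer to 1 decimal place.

17.5 × 1.250⁵ = 17.5 × 3.05176 ≈ 53.41

53.4pt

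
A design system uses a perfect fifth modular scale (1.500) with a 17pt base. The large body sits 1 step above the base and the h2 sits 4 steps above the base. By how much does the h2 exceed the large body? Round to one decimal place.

60.6pt

Step 1: 17.0 × 1.500 = 25.500pt
Step 4: 17.0 × 1.500⁴ = 86.062pt
Difference: 86.062 − 25.500 = 60.562pt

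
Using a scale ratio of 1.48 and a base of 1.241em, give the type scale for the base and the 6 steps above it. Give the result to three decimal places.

Step 0: 1.241em
Step 1: 1.241 × 1.48 = 1.837
Step 2: 1.241 × 1.48² = 2.718
Step 3: 1.241 × 1.48³ = 4.023
Step 4: 1.241 × 1.48⁴ = 5.954
Step 5: 1.241 × 1.48⁵ = 8.812
Step 6: 1.241 × 1.48⁶ = 13.042

1.241em, 1.837em, 2.718em, 4.023em, 5.954em, 8.812em, 13.042em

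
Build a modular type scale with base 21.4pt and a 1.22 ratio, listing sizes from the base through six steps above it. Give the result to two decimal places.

Step 0: 21.4pt
Step 1: 21.4 × 1.22 = 26.11
Step 2: 21.4 × 1.22² = 31.85
Step 3: 21.4 × 1.22³ = 38.86
Step 4: 21.4 × 1.22⁴ = 47.41
Step 5: 21.4 × 1.22⁵ = 57.84
Step 6: 21.4 × 1.22⁶ = 70.56

21.40pt, 26.11pt, 31.85pt, 38.86pt, 47.41pt, 57.84pt, 70.56pt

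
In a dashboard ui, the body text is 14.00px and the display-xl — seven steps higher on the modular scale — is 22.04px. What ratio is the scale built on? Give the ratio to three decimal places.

r⁷ = 22.04 / 14.00, so r = (22.04/14.00)^(1/7).
r = 1.5743^(1/7) ≈ 1.0670

1.067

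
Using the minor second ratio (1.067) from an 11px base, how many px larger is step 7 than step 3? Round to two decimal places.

3.96px

Step 3: 11.0 × 1.067³ = 13.3624px
Step 7: 11.0 × 1.067⁷ = 17.3198px
Difference: 17.3198 − 13.3624 = 3.9574px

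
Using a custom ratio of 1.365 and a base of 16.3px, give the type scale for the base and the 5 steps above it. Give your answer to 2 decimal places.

16.30px, 22.25px, 30.37px, 41.46px, 56.59px, 77.24px

Step 0: 16.3px
Step 1: 16.3 × 1.365 = 22.25
Step 2: 16.3 × 1.365² = 30.37
Step 3: 16.3 × 1.365³ = 41.46
Step 4: 16.3 × 1.365⁴ = 56.59
Step 5: 16.3 × 1.365⁵ = 77.24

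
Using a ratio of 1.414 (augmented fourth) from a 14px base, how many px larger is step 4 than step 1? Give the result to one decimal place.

36.2px

Step 1: 14.0 × 1.414 = 19.796px
Step 4: 14.0 × 1.414⁴ = 55.966px
Difference: 55.966 − 19.796 = 36.170px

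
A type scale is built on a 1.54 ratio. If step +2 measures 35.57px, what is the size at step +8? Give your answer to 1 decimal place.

474.5px

Moving from step +2 to step +8 is 6 steps up, so multiply by r⁶.
35.57 × 1.54⁶ = 35.57 × 13.33903 ≈ 474.469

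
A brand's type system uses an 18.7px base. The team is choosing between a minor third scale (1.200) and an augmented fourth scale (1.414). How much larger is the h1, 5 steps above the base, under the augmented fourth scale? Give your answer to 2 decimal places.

Minor third: 18.7 × 1.200⁵ = 46.5316px
Augmented fourth: 18.7 × 1.414⁵ = 105.7033px
Difference: 105.7033 − 46.5316 = 59.1717px

59.17px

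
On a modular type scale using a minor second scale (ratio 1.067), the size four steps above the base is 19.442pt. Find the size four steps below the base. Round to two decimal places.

The gap is -4 − (4) = -8 steps, so the factor is 1.067^-8.
19.442 ÷ 1.067⁸ = 19.442 ÷ 1.68002 ≈ 11.572

11.57pt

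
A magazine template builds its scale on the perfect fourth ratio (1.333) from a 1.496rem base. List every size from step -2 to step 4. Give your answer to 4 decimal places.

0.8419rem, 1.1223rem, 1.4960rem, 1.9942rem, 2.6582rem, 3.5434rem, 4.7234rem

Step -2: 1.496 ÷ 1.333² = 0.8419
Step -1: 1.496 ÷ 1.333 = 1.1223
Step 0: 1.496rem
Step 1: 1.496 × 1.333 = 1.9942
Step 2: 1.496 × 1.333² = 2.6582
Step 3: 1.496 × 1.333³ = 3.5434
Step 4: 1.496 × 1.333⁴ = 4.7234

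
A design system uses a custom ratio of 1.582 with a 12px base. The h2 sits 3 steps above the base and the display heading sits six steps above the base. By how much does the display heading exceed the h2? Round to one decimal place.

140.6px

Step 3: 12.0 × 1.582³ = 47.512px
Step 6: 12.0 × 1.582⁶ = 188.114px
Difference: 188.114 − 47.512 = 140.602px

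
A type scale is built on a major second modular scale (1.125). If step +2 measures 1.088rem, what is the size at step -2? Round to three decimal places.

0.679rem

Moving from step +2 to step -2 is 4 steps down, so divide by r⁴.
1.088 ÷ 1.125⁴ = 1.088 ÷ 1.60181 ≈ 0.679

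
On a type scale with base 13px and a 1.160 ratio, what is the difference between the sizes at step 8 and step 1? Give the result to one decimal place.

27.5px

Step 1: 13.0 × 1.160 = 15.080px
Step 8: 13.0 × 1.160⁸ = 42.619px
Difference: 42.619 − 15.080 = 27.539px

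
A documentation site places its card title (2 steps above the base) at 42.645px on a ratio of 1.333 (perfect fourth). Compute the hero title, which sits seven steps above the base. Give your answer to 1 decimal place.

Moving from step +2 to step +7 is 5 steps up, so multiply by r⁵.
42.645 × 1.333⁵ = 42.645 × 4.20873 ≈ 179.481

179.5px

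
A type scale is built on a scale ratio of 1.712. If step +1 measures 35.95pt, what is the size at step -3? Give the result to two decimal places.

4.18pt

35.95 ÷ 1.712⁴ = 35.95 ÷ 8.59043 ≈ 4.185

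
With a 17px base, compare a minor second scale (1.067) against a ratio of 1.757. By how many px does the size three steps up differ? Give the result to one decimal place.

71.6px

Minor second: 17.0 × 1.067³ = 20.651px
At 1.757: 17.0 × 1.757³ = 92.207px
Difference: 92.207 − 20.651 = 71.556px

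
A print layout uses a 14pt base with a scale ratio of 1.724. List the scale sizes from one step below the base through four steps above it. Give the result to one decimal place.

Step -1: 14.0 ÷ 1.724 = 8.1
Step 0: 14pt
Step 1: 14.0 × 1.724 = 24.1
Step 2: 14.0 × 1.724² = 41.6
Step 3: 14.0 × 1.724³ = 71.7
Step 4: 14.0 × 1.724⁴ = 123.7

8.1pt, 14.0pt, 24.1pt, 41.6pt, 71.7pt, 123.7pt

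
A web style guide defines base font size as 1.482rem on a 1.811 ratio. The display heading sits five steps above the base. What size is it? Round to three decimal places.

28.870rem

Each step on a modular scale multiplies by the ratio, so the size n steps from the base is base × ratioⁿ.
1.482 × 1.811⁵ = 1.482 × 19.48015 ≈ 28.870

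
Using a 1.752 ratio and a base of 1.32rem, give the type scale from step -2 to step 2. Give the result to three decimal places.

Step -2: 1.32 ÷ 1.752² = 0.430
Step -1: 1.32 ÷ 1.752 = 0.753
Step 0: 1.32rem
Step 1: 1.32 × 1.752 = 2.313
Step 2: 1.32 × 1.752² = 4.052

0.430rem, 0.753rem, 1.320rem, 2.313rem, 4.052rem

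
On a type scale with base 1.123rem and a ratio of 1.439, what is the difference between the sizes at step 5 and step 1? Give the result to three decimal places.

Step 1: 1.123 × 1.439 = 1.61600rem
Step 5: 1.123 × 1.439⁵ = 6.92921rem
Difference: 6.92921 − 1.61600 = 5.31321rem

5.313rem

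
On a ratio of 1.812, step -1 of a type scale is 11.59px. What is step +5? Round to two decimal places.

410.23px

The gap is 5 − (-1) = 6 steps, so the factor is 1.812^6.
11.59 × 1.812⁶ = 11.59 × 35.39559 ≈ 410.235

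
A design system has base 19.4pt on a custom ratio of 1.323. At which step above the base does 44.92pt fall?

1.323ⁿ = 44.92 / 19.4 = 2.3155
n = ln(2.3155) / ln(1.323) = 0.8396 / 0.2799 ≈ 3.00

3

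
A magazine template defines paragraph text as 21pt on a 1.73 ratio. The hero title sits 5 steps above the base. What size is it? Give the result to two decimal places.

A modular type scale is a geometric sequence: sizeₙ = base × rⁿ.
21.0 × 1.73⁵ = 21.0 × 15.49639 ≈ 325.42

325.42pt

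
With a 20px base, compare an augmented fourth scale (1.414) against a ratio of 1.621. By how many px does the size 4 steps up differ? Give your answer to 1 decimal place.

58.1px

Augmented fourth: 20.0 × 1.414⁴ = 79.952px
At 1.621: 20.0 × 1.621⁴ = 138.090px
Difference: 138.090 − 79.952 = 58.138px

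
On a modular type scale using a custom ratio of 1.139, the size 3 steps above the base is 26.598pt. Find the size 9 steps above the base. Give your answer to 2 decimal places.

The gap is 9 − (3) = 6 steps, so the factor is 1.139^6.
26.598 × 1.139⁶ = 26.598 × 2.18345 ≈ 58.075

58.08pt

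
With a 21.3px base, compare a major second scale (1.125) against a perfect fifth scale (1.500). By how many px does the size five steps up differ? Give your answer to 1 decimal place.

Major second: 21.3 × 1.125⁵ = 38.383px
Perfect fifth: 21.3 × 1.500⁵ = 161.747px
Difference: 161.747 − 38.383 = 123.364px

123.4px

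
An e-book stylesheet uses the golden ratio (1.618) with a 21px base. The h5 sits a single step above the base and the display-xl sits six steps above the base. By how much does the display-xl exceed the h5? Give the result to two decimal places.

Step 1: 21.0 × 1.618 = 33.9780px
Step 6: 21.0 × 1.618⁶ = 376.7822px
Difference: 376.7822 − 33.9780 = 342.8042px

342.80px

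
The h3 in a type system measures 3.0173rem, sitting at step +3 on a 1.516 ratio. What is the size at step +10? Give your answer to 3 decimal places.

55.528rem

The gap is 10 − (3) = 7 steps, so the factor is 1.516^7.
3.0173 × 1.516⁷ = 3.0173 × 18.40325 ≈ 55.528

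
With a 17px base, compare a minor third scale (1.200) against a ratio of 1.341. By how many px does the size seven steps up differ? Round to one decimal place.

Minor third: 17.0 × 1.200⁷ = 60.914px
At 1.341: 17.0 × 1.341⁷ = 132.572px
Difference: 132.572 − 60.914 = 71.658px

71.7px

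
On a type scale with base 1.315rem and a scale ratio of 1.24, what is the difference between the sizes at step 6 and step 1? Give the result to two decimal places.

3.15rem

Step 1: 1.315 × 1.24 = 1.6306rem
Step 6: 1.315 × 1.24⁶ = 4.7803rem
Difference: 4.7803 − 1.6306 = 3.1497rem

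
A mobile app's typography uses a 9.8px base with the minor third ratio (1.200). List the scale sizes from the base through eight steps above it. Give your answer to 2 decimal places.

Step 0: 9.8px
Step 1: 9.8 × 1.200 = 11.76
Step 2: 9.8 × 1.200² = 14.11
Step 3: 9.8 × 1.200³ = 16.93
Step 4: 9.8 × 1.200⁴ = 20.32
Step 5: 9.8 × 1.200⁵ = 24.39
Step 6: 9.8 × 1.200⁶ = 29.26
Step 7: 9.8 × 1.200⁷ = 35.12
Step 8: 9.8 × 1.200⁸ = 42.14

9.80px, 11.76px, 14.11px, 16.93px, 20.32px, 24.39px, 29.26px, 35.12px, 42.14px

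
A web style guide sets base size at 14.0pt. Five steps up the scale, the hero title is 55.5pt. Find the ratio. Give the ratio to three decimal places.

The ratio satisfies 14.0 × r⁵ = 55.5, so r = (55.5 / 14.0)^(1/5).
r = 3.9643^(1/5) ≈ 1.3171

1.317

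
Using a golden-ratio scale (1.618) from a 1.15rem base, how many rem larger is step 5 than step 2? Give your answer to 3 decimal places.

Step 2: 1.15 × 1.618² = 3.01061rem
Step 5: 1.15 × 1.618⁵ = 12.75236rem
Difference: 12.75236 − 3.01061 = 9.74175rem

9.742rem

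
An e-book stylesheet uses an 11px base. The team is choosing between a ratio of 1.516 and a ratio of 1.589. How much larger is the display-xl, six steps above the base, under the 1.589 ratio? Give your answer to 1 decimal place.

43.5px

At 1.516: 11.0 × 1.516⁶ = 133.533px
At 1.589: 11.0 × 1.589⁶ = 177.066px
Difference: 177.066 − 133.533 = 43.533px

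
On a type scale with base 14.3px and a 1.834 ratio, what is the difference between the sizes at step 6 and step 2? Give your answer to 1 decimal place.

496.1px

Step 2: 14.3 × 1.834² = 48.099px
Step 6: 14.3 × 1.834⁶ = 544.167px
Difference: 544.167 − 48.099 = 496.068px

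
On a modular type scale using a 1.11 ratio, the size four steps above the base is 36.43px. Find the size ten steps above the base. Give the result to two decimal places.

68.14px

Moving from step +4 to step +10 is 6 steps up, so multiply by r⁶.
36.43 × 1.11⁶ = 36.43 × 1.87041 ≈ 68.139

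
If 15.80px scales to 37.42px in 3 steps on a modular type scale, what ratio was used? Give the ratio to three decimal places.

The ratio satisfies 15.80 × r³ = 37.42, so r = (37.42 / 15.80)^(1/3).
r = 2.3684^(1/3) ≈ 1.3330

1.333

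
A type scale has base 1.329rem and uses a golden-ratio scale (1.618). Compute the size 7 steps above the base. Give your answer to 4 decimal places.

1.329 × 1.618⁷ = 1.329 × 29.03017 ≈ 38.5811

38.5811rem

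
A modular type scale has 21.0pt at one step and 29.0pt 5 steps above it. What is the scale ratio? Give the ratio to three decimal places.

r⁵ = 29.0 / 21.0, so r = (29.0/21.0)^(1/5).
r = 1.3810^(1/5) ≈ 1.0667

1.067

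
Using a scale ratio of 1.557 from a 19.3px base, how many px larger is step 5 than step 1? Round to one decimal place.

146.6px

Step 1: 19.3 × 1.557 = 30.050px
Step 5: 19.3 × 1.557⁵ = 176.604px
Difference: 176.604 − 30.050 = 146.554px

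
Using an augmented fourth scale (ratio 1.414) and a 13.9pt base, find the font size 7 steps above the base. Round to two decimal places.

157.09pt

A modular type scale is a geometric sequence: sizeₙ = base × rⁿ.
13.9 × 1.414⁷ = 13.9 × 11.30175 ≈ 157.09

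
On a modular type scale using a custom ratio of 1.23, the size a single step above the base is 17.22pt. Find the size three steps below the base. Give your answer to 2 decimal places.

7.52pt

The gap is -3 − (1) = -4 steps, so the factor is 1.23^-4.
17.22 ÷ 1.23⁴ = 17.22 ÷ 2.28887 ≈ 7.523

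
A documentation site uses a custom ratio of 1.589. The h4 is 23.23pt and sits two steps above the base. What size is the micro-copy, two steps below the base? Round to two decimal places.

3.64pt

The gap is -2 − (2) = -4 steps, so the factor is 1.589^-4.
23.23 ÷ 1.589⁴ = 23.23 ÷ 6.37523 ≈ 3.644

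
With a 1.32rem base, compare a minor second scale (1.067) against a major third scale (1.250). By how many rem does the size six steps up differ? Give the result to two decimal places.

3.09rem

Minor second: 1.32 × 1.067⁶ = 1.9479rem
Major third: 1.32 × 1.250⁶ = 5.0354rem
Difference: 5.0354 − 1.9479 = 3.0875rem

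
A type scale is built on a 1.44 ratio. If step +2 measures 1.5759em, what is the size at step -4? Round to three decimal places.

0.177em

1.5759 ÷ 1.44⁶ = 1.5759 ÷ 8.91610 ≈ 0.177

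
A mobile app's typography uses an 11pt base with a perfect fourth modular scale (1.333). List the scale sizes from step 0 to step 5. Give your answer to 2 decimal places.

11.00pt, 14.66pt, 19.55pt, 26.05pt, 34.73pt, 46.30pt

Step 0: 11pt
Step 1: 11.0 × 1.333 = 14.66
Step 2: 11.0 × 1.333² = 19.55
Step 3: 11.0 × 1.333³ = 26.05
Step 4: 11.0 × 1.333⁴ = 34.73
Step 5: 11.0 × 1.333⁵ = 46.30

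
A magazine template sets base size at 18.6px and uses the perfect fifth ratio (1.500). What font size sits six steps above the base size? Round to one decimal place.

211.9px

Every step multiplies by the scale ratio.
18.6 × 1.500⁶ = 18.6 × 11.39062 ≈ 211.87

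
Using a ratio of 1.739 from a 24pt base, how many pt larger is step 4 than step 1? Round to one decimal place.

Step 1: 24.0 × 1.739 = 41.736pt
Step 4: 24.0 × 1.739⁴ = 219.487pt
Difference: 219.487 − 41.736 = 177.751pt

177.8pt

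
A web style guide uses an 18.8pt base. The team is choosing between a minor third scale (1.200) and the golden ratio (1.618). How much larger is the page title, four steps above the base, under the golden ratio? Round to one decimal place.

89.9pt

Minor third: 18.8 × 1.200⁴ = 38.984pt
Golden ratio: 18.8 × 1.618⁴ = 128.846pt
Difference: 128.846 − 38.984 = 89.862pt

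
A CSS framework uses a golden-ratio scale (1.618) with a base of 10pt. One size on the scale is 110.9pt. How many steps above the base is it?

1.618ⁿ = 110.9 / 10 = 11.0900
n = ln(11.0900) / ln(1.618) = 2.4060 / 0.4812 ≈ 5.00

5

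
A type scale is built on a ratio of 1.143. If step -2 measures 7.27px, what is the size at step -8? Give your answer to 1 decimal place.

The gap is -8 − (-2) = -6 steps, so the factor is 1.143^-6.
7.27 ÷ 1.143⁶ = 7.27 ÷ 2.22986 ≈ 3.260

3.3px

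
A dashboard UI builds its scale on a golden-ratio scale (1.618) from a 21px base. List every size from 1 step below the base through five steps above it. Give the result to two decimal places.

Step -1: 21.0 ÷ 1.618 = 12.98
Step 0: 21px
Step 1: 21.0 × 1.618 = 33.98
Step 2: 21.0 × 1.618² = 54.98
Step 3: 21.0 × 1.618³ = 88.95
Step 4: 21.0 × 1.618⁴ = 143.92
Step 5: 21.0 × 1.618⁵ = 232.87

12.98px, 21.00px, 33.98px, 54.98px, 88.95px, 143.92px, 232.87px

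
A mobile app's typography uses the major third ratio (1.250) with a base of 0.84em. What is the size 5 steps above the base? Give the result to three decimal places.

Each step on a modular scale multiplies by the ratio, so the size n steps from the base is base × ratioⁿ.
0.84 × 1.250⁵ = 0.84 × 3.05176 ≈ 2.563

2.563em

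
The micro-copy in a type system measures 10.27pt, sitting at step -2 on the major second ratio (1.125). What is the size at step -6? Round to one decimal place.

The gap is -6 − (-2) = -4 steps, so the factor is 1.125^-4.
10.27 ÷ 1.125⁴ = 10.27 ÷ 1.60181 ≈ 6.412

6.4pt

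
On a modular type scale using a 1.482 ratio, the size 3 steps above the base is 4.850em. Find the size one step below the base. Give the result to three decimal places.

1.005em

Moving from step +3 to step -1 is 4 steps down, so divide by r⁴.
4.850 ÷ 1.482⁴ = 4.850 ÷ 4.82384 ≈ 1.005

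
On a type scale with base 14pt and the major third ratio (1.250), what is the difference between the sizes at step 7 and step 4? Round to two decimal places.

32.58pt

Step 4: 14.0 × 1.250⁴ = 34.1797pt
Step 7: 14.0 × 1.250⁷ = 66.7572pt
Difference: 66.7572 − 34.1797 = 32.5775pt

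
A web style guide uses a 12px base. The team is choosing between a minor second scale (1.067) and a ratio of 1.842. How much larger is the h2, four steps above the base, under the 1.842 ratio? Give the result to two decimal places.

Minor second: 12.0 × 1.067⁴ = 15.5539px
At 1.842: 12.0 × 1.842⁴ = 138.1465px
Difference: 138.1465 − 15.5539 = 122.5926px

122.59px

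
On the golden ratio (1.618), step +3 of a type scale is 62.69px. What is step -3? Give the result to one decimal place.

3.5px

62.69 ÷ 1.618⁶ = 62.69 ÷ 17.94201 ≈ 3.494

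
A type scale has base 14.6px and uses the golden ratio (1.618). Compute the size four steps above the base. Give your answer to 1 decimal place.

14.6 × 1.618⁴ = 14.6 × 6.85353 ≈ 100.06

100.1px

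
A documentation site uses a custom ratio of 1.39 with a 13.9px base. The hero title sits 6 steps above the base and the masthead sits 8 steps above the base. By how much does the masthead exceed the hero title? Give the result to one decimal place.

Step 6: 13.9 × 1.39⁶ = 100.254px
Step 8: 13.9 × 1.39⁸ = 193.702px
Difference: 193.702 − 100.254 = 93.448px

93.4px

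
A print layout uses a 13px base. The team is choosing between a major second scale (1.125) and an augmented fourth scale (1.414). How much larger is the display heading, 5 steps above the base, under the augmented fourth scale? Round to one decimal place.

50.1px

Major second: 13.0 × 1.125⁵ = 23.426px
Augmented fourth: 13.0 × 1.414⁵ = 73.484px
Difference: 73.484 − 23.426 = 50.058px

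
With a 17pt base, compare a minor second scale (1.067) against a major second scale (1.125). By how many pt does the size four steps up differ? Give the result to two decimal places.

5.20pt

Minor second: 17.0 × 1.067⁴ = 22.0347pt
Major second: 17.0 × 1.125⁴ = 27.2307pt
Difference: 27.2307 − 22.0347 = 5.1960pt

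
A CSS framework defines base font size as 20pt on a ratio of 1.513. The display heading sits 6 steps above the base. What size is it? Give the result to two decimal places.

239.92pt

Every step multiplies by the scale ratio.
20.0 × 1.513⁶ = 20.0 × 11.99592 ≈ 239.92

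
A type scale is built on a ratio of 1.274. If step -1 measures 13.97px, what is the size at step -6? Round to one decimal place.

4.2px

13.97 ÷ 1.274⁵ = 13.97 ÷ 3.35619 ≈ 4.162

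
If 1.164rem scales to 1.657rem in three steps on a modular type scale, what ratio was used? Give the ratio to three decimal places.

The ratio satisfies 1.164 × r³ = 1.657, so r = (1.657 / 1.164)^(1/3).
r = 1.4235^(1/3) ≈ 1.1249

1.125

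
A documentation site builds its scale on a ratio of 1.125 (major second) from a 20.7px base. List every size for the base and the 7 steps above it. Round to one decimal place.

20.7px, 23.3px, 26.2px, 29.5px, 33.2px, 37.3px, 42.0px, 47.2px

Step 0: 20.7px
Step 1: 20.7 × 1.125 = 23.3
Step 2: 20.7 × 1.125² = 26.2
Step 3: 20.7 × 1.125³ = 29.5
Step 4: 20.7 × 1.125⁴ = 33.2
Step 5: 20.7 × 1.125⁵ = 37.3
Step 6: 20.7 × 1.125⁶ = 42.0
Step 7: 20.7 × 1.125⁷ = 47.2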